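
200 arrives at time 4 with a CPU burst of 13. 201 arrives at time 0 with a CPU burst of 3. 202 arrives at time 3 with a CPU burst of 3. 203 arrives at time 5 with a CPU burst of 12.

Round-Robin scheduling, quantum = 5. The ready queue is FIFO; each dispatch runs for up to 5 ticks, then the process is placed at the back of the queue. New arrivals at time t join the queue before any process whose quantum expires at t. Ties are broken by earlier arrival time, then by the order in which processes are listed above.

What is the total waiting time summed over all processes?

26

Schedule: | 201 0-3 | 202 3-6 | 200 6-11 | 203 11-16 | 200 16-21 | 203 21-26 | 200 26-29 | 203 29-31 |
Completion: 200=29  201=3  202=6  203=31
Turnaround (C−A): 200=25  201=3  202=3  203=26
Waiting = turnaround − burst: 200=12, 201=0, 202=0, 203=14
Total waiting = 12 + 0 + 0 + 14 = 26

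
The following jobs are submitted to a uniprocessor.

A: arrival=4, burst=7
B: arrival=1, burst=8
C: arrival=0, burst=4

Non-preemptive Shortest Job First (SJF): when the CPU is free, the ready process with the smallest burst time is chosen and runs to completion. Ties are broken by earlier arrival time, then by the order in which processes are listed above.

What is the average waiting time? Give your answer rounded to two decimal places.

3.33

Timeline: | C 0-4 | A 4-11 | B 11-19 |
Completion: A=11  B=19  C=4
Waiting times: A=0, B=10, C=0
Average waiting = (0+10+0) / 3 = 10/3 = 3.33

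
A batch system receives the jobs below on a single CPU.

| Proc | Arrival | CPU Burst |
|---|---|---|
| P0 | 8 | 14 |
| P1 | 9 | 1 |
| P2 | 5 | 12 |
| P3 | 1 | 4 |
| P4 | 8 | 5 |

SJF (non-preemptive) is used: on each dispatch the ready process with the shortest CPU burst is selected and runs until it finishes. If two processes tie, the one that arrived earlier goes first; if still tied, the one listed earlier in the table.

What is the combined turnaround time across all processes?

69

Schedule: | idle 0-1 | P3 1-5 | P2 5-17 | P1 17-18 | P4 18-23 | P0 23-37 |
Completion: P0=37  P1=18  P2=17  P3=5  P4=23
Turnaround = completion − arrival: P0=29, P1=9, P2=12, P3=4, P4=15
Total turnaround = 29 + 9 + 12 + 4 + 15 = 69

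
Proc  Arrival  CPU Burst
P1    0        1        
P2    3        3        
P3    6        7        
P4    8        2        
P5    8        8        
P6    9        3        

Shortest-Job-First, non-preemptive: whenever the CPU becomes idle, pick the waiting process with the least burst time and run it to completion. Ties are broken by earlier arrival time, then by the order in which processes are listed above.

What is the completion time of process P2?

6

Schedule: | P1 0-1 | idle 1-3 | P2 3-6 | P3 6-13 | P4 13-15 | P6 15-18 | P5 18-26 |
Completion: P1=1  P2=6  P3=13  P4=15  P5=26  P6=18
Turnaround (C−A): P1=1  P2=3  P3=7  P4=7  P5=18  P6=9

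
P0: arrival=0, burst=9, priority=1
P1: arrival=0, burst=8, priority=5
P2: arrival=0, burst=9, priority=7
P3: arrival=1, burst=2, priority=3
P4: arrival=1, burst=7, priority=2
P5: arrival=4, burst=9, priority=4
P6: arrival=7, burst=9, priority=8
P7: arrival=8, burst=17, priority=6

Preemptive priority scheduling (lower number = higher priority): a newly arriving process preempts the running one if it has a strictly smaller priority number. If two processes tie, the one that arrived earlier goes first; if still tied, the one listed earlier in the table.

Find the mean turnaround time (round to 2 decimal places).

33.38

Timeline: | P0 0-9 | P4 9-16 | P3 16-18 | P5 18-27 | P1 27-35 | P7 35-52 | P2 52-61 | P6 61-70 |
Completion: P0=9  P1=35  P2=61  P3=18  P4=16  P5=27  P6=70  P7=52
Turnaround times: P0=9, P1=35, P2=61, P3=17, P4=15, P5=23, P6=63, P7=44
Average turnaround = (9+35+61+17+15+23+63+44) / 8 = 267/8 = 33.38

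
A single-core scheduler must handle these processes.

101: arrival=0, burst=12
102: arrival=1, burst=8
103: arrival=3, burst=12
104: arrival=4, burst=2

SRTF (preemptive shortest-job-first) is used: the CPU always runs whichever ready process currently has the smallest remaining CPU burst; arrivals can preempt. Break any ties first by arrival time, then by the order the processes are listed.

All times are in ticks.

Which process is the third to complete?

Gantt: | 101 0-1 | 102 1-4 | 104 4-6 | 102 6-11 | 101 11-22 | 103 22-34 |
Completion: 101=22  102=11  103=34  104=6
Turnaround (C−A): 101=22  102=10  103=31  104=2
Finish order: 104 → 102 → 101 → 103

101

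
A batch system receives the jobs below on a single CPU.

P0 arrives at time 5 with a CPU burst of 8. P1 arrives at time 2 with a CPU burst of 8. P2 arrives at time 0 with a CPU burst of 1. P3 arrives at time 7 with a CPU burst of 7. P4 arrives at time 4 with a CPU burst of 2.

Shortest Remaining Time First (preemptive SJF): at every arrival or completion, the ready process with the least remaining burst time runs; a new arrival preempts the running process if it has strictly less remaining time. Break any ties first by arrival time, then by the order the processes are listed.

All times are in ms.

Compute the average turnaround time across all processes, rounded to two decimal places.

9.40

Gantt: | P2 0-1 | idle 1-2 | P1 2-4 | P4 4-6 | P1 6-12 | P3 12-19 | P0 19-27 |
Completion: P0=27  P1=12  P2=1  P3=19  P4=6
Turnaround (C−A): P0=22  P1=10  P2=1  P3=12  P4=2
Turnaround times: P0=22, P1=10, P2=1, P3=12, P4=2
Average turnaround = (22+10+1+12+2) / 5 = 47/5 = 9.40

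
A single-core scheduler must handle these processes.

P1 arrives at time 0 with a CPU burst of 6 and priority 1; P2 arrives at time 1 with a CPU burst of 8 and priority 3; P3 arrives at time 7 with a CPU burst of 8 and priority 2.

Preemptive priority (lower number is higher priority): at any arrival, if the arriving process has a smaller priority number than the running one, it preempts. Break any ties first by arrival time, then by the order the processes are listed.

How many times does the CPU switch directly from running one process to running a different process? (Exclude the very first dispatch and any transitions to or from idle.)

3

Gantt: | P1 0-6 | P2 6-7 | P3 7-15 | P2 15-22 |
Completion: P1=6  P2=22  P3=15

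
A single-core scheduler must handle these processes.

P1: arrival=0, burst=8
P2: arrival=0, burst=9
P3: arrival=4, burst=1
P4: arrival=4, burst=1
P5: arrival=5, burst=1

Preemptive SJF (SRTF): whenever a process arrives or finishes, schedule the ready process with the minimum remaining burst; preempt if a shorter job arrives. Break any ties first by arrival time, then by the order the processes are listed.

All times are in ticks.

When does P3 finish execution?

5

Timeline: | P1 0-4 | P3 4-5 | P4 5-6 | P5 6-7 | P1 7-11 | P2 11-20 |
Completion: P1=11  P2=20  P3=5  P4=6  P5=7
Turnaround (C−A): P1=11  P2=20  P3=1  P4=2  P5=2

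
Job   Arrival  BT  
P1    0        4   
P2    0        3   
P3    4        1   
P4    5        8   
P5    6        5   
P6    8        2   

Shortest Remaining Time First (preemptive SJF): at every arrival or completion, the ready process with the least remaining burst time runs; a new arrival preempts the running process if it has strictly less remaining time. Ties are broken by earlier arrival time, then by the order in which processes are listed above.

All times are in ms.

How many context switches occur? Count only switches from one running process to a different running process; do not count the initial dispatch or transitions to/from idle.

6

Timeline: | P2 0-3 | P1 3-4 | P3 4-5 | P1 5-8 | P6 8-10 | P5 10-15 | P4 15-23 |
Completion: P1=8  P2=3  P3=5  P4=23  P5=15  P6=10
Turnaround (C−A): P1=8  P2=3  P3=1  P4=18  P5=9  P6=2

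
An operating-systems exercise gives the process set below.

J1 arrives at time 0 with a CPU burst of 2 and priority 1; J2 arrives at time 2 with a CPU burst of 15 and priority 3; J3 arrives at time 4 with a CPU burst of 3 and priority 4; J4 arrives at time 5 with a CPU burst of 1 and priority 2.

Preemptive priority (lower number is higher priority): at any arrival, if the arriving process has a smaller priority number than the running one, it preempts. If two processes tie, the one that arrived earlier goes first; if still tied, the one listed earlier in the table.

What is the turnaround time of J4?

Timeline: | J1 0-2 | J2 2-5 | J4 5-6 | J2 6-18 | J3 18-21 |
Completion: J1=2  J2=18  J3=21  J4=6
Turnaround(J4) = completion − arrival = 6 − 5 = 1

1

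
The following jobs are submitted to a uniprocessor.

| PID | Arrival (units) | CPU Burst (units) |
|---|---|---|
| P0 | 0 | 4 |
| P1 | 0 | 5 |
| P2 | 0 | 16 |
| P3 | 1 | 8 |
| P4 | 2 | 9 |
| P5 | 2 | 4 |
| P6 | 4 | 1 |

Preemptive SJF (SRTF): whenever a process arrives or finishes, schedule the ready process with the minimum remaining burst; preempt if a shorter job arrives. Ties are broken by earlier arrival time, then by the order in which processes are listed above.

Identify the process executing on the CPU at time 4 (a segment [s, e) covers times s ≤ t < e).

P6

Schedule: | P0 0-4 | P6 4-5 | P5 5-9 | P1 9-14 | P3 14-22 | P4 22-31 | P2 31-47 |
Completion: P0=4  P1=14  P2=47  P3=22  P4=31  P5=9  P6=5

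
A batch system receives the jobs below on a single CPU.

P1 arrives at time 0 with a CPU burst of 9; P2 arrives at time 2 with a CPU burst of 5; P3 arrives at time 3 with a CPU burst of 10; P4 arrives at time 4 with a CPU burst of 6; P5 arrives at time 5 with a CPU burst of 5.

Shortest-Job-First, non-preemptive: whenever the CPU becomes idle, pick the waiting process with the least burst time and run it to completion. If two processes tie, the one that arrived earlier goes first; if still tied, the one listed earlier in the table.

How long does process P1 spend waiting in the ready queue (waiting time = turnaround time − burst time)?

0

Gantt: | P1 0-9 | P2 9-14 | P5 14-19 | P4 19-25 | P3 25-35 |
Completion: P1=9  P2=14  P3=35  P4=25  P5=19
Turnaround (C−A): P1=9  P2=12  P3=32  P4=21  P5=14
Waiting(P1) = turnaround − burst = 9 − 9 = 0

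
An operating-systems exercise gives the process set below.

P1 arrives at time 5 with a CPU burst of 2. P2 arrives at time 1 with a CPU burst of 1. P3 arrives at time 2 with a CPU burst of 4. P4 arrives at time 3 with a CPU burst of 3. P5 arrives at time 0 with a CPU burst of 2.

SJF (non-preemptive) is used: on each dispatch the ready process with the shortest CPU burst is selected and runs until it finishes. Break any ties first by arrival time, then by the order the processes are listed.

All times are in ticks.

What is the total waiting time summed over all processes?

8

Schedule: | P5 0-2 | P2 2-3 | P4 3-6 | P1 6-8 | P3 8-12 |
Completion: P1=8  P2=3  P3=12  P4=6  P5=2
Turnaround (C−A): P1=3  P2=2  P3=10  P4=3  P5=2
Waiting = turnaround − burst: P1=1, P2=1, P3=6, P4=0, P5=0
Total waiting = 1 + 1 + 6 + 0 + 0 = 8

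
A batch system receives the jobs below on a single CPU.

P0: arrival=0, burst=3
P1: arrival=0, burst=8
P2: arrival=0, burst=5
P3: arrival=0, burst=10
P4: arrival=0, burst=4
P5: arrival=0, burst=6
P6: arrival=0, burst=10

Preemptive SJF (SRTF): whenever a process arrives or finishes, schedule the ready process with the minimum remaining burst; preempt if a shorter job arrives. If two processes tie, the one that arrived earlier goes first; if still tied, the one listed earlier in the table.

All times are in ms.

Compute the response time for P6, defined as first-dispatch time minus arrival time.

Timeline: | P0 0-3 | P4 3-7 | P2 7-12 | P5 12-18 | P1 18-26 | P3 26-36 | P6 36-46 |
Completion: P0=3  P1=26  P2=12  P3=36  P4=7  P5=18  P6=46
Turnaround (C−A): P0=3  P1=26  P2=12  P3=36  P4=7  P5=18  P6=46
Response(P6) = first start − arrival = 36 − 0 = 36

36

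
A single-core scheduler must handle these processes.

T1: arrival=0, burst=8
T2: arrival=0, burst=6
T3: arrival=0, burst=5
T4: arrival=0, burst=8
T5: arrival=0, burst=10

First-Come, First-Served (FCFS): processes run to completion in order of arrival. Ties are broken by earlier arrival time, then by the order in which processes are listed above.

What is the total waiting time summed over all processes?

68

Schedule: | T1 0-8 | T2 8-14 | T3 14-19 | T4 19-27 | T5 27-37 |
Completion: T1=8  T2=14  T3=19  T4=27  T5=37
Turnaround (C−A): T1=8  T2=14  T3=19  T4=27  T5=37
Waiting = turnaround − burst: T1=0, T2=8, T3=14, T4=19, T5=27
Total waiting = 0 + 8 + 14 + 19 + 27 = 68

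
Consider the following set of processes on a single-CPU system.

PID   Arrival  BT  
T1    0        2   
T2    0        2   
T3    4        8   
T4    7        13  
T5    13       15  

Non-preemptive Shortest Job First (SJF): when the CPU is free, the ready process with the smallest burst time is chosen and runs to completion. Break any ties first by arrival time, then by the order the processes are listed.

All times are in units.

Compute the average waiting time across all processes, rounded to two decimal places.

3.80

Gantt: | T1 0-2 | T2 2-4 | T3 4-12 | T4 12-25 | T5 25-40 |
Completion: T1=2  T2=4  T3=12  T4=25  T5=40
Turnaround (C−A): T1=2  T2=4  T3=8  T4=18  T5=27
Waiting times: T1=0, T2=2, T3=0, T4=5, T5=12
Average waiting = (0+2+0+5+12) / 5 = 19/5 = 3.80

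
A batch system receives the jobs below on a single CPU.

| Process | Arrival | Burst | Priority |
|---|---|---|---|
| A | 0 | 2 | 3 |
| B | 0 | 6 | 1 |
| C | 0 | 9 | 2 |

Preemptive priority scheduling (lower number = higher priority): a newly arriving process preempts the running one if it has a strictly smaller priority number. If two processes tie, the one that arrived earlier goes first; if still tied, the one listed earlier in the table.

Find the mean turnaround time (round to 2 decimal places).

Gantt: | B 0-6 | C 6-15 | A 15-17 |
Completion: A=17  B=6  C=15
Turnaround times: A=17, B=6, C=15
Average turnaround = (17+6+15) / 3 = 38/3 = 12.67

12.67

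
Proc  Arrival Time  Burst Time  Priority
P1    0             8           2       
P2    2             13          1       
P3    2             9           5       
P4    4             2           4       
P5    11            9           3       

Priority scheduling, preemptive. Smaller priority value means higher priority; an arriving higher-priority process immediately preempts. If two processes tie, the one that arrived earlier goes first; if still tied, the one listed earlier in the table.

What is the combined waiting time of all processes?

79

Timeline: | P1 0-2 | P2 2-15 | P1 15-21 | P5 21-30 | P4 30-32 | P3 32-41 |
Completion: P1=21  P2=15  P3=41  P4=32  P5=30
Turnaround (C−A): P1=21  P2=13  P3=39  P4=28  P5=19
Waiting = turnaround − burst: P1=13, P2=0, P3=30, P4=26, P5=10
Total waiting = 13 + 0 + 30 + 26 + 10 = 79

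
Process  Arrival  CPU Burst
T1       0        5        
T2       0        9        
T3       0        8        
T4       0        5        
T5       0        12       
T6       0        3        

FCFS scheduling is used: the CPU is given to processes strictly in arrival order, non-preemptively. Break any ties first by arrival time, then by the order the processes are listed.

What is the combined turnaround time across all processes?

149

Schedule: | T1 0-5 | T2 5-14 | T3 14-22 | T4 22-27 | T5 27-39 | T6 39-42 |
Completion: T1=5  T2=14  T3=22  T4=27  T5=39  T6=42
Turnaround (C−A): T1=5  T2=14  T3=22  T4=27  T5=39  T6=42
Turnaround = completion − arrival: T1=5, T2=14, T3=22, T4=27, T5=39, T6=42
Total turnaround = 5 + 14 + 22 + 27 + 39 + 42 = 149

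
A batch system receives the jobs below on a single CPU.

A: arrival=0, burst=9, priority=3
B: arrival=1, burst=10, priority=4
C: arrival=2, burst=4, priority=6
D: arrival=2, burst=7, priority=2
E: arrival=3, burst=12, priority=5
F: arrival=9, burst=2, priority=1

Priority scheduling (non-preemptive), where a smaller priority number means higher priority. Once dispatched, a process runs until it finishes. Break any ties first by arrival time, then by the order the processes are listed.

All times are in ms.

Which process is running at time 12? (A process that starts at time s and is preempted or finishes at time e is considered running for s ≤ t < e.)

D

Timeline: | A 0-9 | F 9-11 | D 11-18 | B 18-28 | E 28-40 | C 40-44 |
Completion: A=9  B=28  C=44  D=18  E=40  F=11
Turnaround (C−A): A=9  B=27  C=42  D=16  E=37  F=2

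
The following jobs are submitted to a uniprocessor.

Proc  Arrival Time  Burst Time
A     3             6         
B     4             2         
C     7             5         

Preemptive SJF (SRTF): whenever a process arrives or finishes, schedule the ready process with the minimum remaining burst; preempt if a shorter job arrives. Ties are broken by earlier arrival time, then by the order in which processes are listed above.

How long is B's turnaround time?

Gantt: | idle 0-3 | A 3-4 | B 4-6 | A 6-11 | C 11-16 |
Completion: A=11  B=6  C=16
Turnaround(B) = completion − arrival = 6 − 4 = 2

2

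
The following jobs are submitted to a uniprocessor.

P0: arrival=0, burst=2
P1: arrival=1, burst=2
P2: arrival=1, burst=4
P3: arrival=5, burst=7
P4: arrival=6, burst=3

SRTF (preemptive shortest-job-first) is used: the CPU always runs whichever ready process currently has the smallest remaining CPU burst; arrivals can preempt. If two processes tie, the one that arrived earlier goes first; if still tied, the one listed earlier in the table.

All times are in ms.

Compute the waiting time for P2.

3

Gantt: | P0 0-2 | P1 2-4 | P2 4-8 | P4 8-11 | P3 11-18 |
Completion: P0=2  P1=4  P2=8  P3=18  P4=11
Turnaround (C−A): P0=2  P1=3  P2=7  P3=13  P4=5
Waiting(P2) = turnaround − burst = 7 − 4 = 3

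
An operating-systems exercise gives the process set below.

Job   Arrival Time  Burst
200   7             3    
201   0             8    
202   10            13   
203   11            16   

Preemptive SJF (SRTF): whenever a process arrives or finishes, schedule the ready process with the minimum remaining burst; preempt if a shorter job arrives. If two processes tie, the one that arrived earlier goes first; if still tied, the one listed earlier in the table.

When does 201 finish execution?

Schedule: | 201 0-8 | 200 8-11 | 202 11-24 | 203 24-40 |
Completion: 200=11  201=8  202=24  203=40
Turnaround (C−A): 200=4  201=8  202=14  203=29

8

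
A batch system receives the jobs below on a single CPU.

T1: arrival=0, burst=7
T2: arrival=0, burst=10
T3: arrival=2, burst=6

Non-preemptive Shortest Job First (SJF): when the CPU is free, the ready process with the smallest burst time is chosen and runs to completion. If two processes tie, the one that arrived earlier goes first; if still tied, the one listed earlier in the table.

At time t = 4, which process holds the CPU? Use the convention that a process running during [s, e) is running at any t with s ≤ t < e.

T1

Schedule: | T1 0-7 | T3 7-13 | T2 13-23 |
Completion: T1=7  T2=23  T3=13
Turnaround (C−A): T1=7  T2=23  T3=11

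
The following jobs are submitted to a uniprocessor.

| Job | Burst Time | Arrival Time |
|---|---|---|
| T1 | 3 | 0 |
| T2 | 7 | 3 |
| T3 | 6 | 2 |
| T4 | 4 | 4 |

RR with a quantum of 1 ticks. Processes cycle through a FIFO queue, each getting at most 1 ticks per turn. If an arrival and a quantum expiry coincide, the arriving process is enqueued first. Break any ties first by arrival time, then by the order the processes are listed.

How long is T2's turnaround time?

Timeline: | T1 0-2 | T3 2-3 | T1 3-4 | T2 4-5 | T3 5-6 | T4 6-7 | T2 7-8 | T3 8-9 | T4 9-10 | T2 10-11 | T3 11-12 | T4 12-13 | T2 13-14 | T3 14-15 | T4 15-16 | T2 16-17 | T3 17-18 | T2 18-20 |
Completion: T1=4  T2=20  T3=18  T4=16
Turnaround (C−A): T1=4  T2=17  T3=16  T4=12
Turnaround(T2) = completion − arrival = 20 − 3 = 17

17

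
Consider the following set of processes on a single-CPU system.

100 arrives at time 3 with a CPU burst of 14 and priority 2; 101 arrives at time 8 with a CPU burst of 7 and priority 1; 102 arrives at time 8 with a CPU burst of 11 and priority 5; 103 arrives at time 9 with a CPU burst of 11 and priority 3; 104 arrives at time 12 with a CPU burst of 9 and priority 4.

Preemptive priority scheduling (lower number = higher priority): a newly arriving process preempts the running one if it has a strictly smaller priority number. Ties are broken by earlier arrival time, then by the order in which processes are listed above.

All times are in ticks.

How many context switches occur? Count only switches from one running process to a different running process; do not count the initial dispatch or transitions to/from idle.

Gantt: | idle 0-3 | 100 3-8 | 101 8-15 | 100 15-24 | 103 24-35 | 104 35-44 | 102 44-55 |
Completion: 100=24  101=15  102=55  103=35  104=44
Turnaround (C−A): 100=21  101=7  102=47  103=26  104=32

5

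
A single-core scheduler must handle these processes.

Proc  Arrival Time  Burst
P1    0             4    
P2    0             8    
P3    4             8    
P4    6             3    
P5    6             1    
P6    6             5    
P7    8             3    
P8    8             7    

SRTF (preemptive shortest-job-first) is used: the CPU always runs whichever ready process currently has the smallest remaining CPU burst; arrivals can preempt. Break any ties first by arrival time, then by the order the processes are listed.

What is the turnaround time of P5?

Schedule: | P1 0-4 | P2 4-6 | P5 6-7 | P4 7-10 | P7 10-13 | P6 13-18 | P2 18-24 | P8 24-31 | P3 31-39 |
Completion: P1=4  P2=24  P3=39  P4=10  P5=7  P6=18  P7=13  P8=31
Turnaround (C−A): P1=4  P2=24  P3=35  P4=4  P5=1  P6=12  P7=5  P8=23
Turnaround(P5) = completion − arrival = 7 − 6 = 1

1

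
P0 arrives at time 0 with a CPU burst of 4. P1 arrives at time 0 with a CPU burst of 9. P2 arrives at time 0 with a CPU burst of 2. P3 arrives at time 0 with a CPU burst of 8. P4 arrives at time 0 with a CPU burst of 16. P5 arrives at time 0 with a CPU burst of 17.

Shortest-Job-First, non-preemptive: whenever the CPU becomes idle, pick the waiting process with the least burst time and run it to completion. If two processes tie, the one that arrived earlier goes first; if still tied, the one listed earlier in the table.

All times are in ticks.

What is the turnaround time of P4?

39

Schedule: | P2 0-2 | P0 2-6 | P3 6-14 | P1 14-23 | P4 23-39 | P5 39-56 |
Completion: P0=6  P1=23  P2=2  P3=14  P4=39  P5=56
Turnaround (C−A): P0=6  P1=23  P2=2  P3=14  P4=39  P5=56
Turnaround(P4) = completion − arrival = 39 − 0 = 39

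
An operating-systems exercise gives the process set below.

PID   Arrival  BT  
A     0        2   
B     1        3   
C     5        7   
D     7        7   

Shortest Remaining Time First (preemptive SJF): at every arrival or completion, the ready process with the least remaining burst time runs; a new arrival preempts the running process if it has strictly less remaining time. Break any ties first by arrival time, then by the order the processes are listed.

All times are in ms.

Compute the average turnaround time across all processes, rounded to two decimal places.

6.25

Gantt: | A 0-2 | B 2-5 | C 5-12 | D 12-19 |
Completion: A=2  B=5  C=12  D=19
Turnaround (C−A): A=2  B=4  C=7  D=12
Turnaround times: A=2, B=4, C=7, D=12
Average turnaround = (2+4+7+12) / 4 = 25/4 = 6.25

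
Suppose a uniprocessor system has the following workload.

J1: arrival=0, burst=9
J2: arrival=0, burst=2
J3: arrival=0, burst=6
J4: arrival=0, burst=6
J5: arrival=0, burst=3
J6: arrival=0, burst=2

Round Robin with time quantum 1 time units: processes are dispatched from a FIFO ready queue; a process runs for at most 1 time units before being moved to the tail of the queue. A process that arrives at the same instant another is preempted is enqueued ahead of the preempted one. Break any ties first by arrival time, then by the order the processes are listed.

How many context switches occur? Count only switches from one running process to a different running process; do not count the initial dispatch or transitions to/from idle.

25

Schedule: | J1 0-1 | J2 1-2 | J3 2-3 | J4 3-4 | J5 4-5 | J6 5-6 | J1 6-7 | J2 7-8 | J3 8-9 | J4 9-10 | J5 10-11 | J6 11-12 | J1 12-13 | J3 13-14 | J4 14-15 | J5 15-16 | J1 16-17 | J3 17-18 | J4 18-19 | J1 19-20 | J3 20-21 | J4 21-22 | J1 22-23 | J3 23-24 | J4 24-25 | J1 25-28 |
Completion: J1=28  J2=8  J3=24  J4=25  J5=16  J6=12
Turnaround (C−A): J1=28  J2=8  J3=24  J4=25  J5=16  J6=12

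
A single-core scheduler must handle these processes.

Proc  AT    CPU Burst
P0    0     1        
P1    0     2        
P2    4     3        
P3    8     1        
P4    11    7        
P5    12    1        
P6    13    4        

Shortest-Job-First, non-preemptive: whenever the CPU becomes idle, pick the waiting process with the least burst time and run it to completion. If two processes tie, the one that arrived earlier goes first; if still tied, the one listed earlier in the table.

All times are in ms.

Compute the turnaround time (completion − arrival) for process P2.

Gantt: | P0 0-1 | P1 1-3 | idle 3-4 | P2 4-7 | idle 7-8 | P3 8-9 | idle 9-11 | P4 11-18 | P5 18-19 | P6 19-23 |
Completion: P0=1  P1=3  P2=7  P3=9  P4=18  P5=19  P6=23
Turnaround (C−A): P0=1  P1=3  P2=3  P3=1  P4=7  P5=7  P6=10
Turnaround(P2) = completion − arrival = 7 − 4 = 3

3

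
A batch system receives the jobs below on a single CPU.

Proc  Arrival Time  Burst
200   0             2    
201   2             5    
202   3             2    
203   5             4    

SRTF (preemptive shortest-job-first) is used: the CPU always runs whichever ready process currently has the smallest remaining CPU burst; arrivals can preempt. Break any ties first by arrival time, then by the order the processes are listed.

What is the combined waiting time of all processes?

6

Schedule: | 200 0-2 | 201 2-3 | 202 3-5 | 201 5-9 | 203 9-13 |
Completion: 200=2  201=9  202=5  203=13
Turnaround (C−A): 200=2  201=7  202=2  203=8
Waiting = turnaround − burst: 200=0, 201=2, 202=0, 203=4
Total waiting = 0 + 2 + 0 + 4 = 6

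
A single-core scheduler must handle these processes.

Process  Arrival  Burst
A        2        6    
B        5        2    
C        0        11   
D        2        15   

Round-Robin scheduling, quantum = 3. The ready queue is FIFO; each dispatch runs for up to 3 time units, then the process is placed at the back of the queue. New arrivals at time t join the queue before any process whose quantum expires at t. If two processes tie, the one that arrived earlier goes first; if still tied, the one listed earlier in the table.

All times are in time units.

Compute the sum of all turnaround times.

84

Timeline: | C 0-3 | A 3-6 | D 6-9 | C 9-12 | B 12-14 | A 14-17 | D 17-20 | C 20-23 | D 23-26 | C 26-28 | D 28-34 |
Completion: A=17  B=14  C=28  D=34
Turnaround (C−A): A=15  B=9  C=28  D=32
Turnaround = completion − arrival: A=15, B=9, C=28, D=32
Total turnaround = 15 + 9 + 28 + 32 = 84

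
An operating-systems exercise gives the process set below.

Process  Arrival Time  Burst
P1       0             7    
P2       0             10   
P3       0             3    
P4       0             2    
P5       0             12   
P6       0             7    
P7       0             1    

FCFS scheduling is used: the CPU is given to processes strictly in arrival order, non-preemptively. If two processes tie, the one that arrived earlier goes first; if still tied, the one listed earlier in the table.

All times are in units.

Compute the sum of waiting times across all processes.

Timeline: | P1 0-7 | P2 7-17 | P3 17-20 | P4 20-22 | P5 22-34 | P6 34-41 | P7 41-42 |
Completion: P1=7  P2=17  P3=20  P4=22  P5=34  P6=41  P7=42
Turnaround (C−A): P1=7  P2=17  P3=20  P4=22  P5=34  P6=41  P7=42
Waiting = turnaround − burst: P1=0, P2=7, P3=17, P4=20, P5=22, P6=34, P7=41
Total waiting = 0 + 7 + 17 + 20 + 22 + 34 + 41 = 141

141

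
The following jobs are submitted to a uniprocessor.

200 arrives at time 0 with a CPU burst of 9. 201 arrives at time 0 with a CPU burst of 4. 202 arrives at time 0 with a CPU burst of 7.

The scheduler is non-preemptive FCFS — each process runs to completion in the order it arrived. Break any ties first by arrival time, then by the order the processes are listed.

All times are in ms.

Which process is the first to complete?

200

Timeline: | 200 0-9 | 201 9-13 | 202 13-20 |
Completion: 200=9  201=13  202=20
Turnaround (C−A): 200=9  201=13  202=20
Finish order: 200 → 201 → 202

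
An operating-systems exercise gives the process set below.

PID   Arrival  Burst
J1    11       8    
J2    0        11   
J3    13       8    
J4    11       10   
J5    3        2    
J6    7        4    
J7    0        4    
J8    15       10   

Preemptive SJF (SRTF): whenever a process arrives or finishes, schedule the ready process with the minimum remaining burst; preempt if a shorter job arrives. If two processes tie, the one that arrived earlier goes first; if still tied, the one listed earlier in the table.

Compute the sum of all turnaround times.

148

Gantt: | J7 0-4 | J5 4-6 | J2 6-7 | J6 7-11 | J1 11-19 | J3 19-27 | J2 27-37 | J4 37-47 | J8 47-57 |
Completion: J1=19  J2=37  J3=27  J4=47  J5=6  J6=11  J7=4  J8=57
Turnaround = completion − arrival: J1=8, J2=37, J3=14, J4=36, J5=3, J6=4, J7=4, J8=42
Total turnaround = 8 + 37 + 14 + 36 + 3 + 4 + 4 + 42 = 148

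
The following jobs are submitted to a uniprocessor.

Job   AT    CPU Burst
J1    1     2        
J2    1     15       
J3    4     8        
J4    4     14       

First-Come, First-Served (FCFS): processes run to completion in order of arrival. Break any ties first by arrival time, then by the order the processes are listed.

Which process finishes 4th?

Schedule: | idle 0-1 | J1 1-3 | J2 3-18 | J3 18-26 | J4 26-40 |
Completion: J1=3  J2=18  J3=26  J4=40
Turnaround (C−A): J1=2  J2=17  J3=22  J4=36
Finish order: J1 → J2 → J3 → J4

J4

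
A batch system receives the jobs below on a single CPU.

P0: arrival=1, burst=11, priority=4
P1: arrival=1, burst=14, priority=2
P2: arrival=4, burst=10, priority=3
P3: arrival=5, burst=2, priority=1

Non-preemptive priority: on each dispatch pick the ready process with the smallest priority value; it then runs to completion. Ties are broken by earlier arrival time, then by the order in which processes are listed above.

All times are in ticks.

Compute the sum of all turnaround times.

86

Gantt: | idle 0-1 | P1 1-15 | P3 15-17 | P2 17-27 | P0 27-38 |
Completion: P0=38  P1=15  P2=27  P3=17
Turnaround (C−A): P0=37  P1=14  P2=23  P3=12
Turnaround = completion − arrival: P0=37, P1=14, P2=23, P3=12
Total turnaround = 37 + 14 + 23 + 12 = 86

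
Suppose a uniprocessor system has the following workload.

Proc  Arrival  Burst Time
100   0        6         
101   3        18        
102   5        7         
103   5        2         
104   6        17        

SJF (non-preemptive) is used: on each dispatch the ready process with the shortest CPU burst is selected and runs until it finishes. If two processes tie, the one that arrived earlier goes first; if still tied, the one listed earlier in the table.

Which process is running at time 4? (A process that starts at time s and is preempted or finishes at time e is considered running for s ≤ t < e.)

100

Gantt: | 100 0-6 | 103 6-8 | 102 8-15 | 104 15-32 | 101 32-50 |
Completion: 100=6  101=50  102=15  103=8  104=32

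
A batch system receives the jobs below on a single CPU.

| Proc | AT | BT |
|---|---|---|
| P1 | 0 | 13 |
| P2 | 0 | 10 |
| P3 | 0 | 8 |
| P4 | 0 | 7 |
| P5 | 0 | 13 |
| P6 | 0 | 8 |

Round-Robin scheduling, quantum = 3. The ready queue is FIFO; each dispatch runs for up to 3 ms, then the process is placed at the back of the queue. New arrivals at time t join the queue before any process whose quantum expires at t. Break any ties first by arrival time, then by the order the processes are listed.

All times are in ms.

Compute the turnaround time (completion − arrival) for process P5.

59

Schedule: | P1 0-3 | P2 3-6 | P3 6-9 | P4 9-12 | P5 12-15 | P6 15-18 | P1 18-21 | P2 21-24 | P3 24-27 | P4 27-30 | P5 30-33 | P6 33-36 | P1 36-39 | P2 39-42 | P3 42-44 | P4 44-45 | P5 45-48 | P6 48-50 | P1 50-53 | P2 53-54 | P5 54-57 | P1 57-58 | P5 58-59 |
Completion: P1=58  P2=54  P3=44  P4=45  P5=59  P6=50
Turnaround (C−A): P1=58  P2=54  P3=44  P4=45  P5=59  P6=50
Turnaround(P5) = completion − arrival = 59 − 0 = 59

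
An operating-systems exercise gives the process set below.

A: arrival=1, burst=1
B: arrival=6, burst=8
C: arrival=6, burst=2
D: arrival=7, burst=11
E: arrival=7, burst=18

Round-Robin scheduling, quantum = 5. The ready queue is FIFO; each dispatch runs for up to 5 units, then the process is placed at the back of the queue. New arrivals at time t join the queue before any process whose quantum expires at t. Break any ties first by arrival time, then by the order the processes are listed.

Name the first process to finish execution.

Schedule: | idle 0-1 | A 1-2 | idle 2-6 | B 6-11 | C 11-13 | D 13-18 | E 18-23 | B 23-26 | D 26-31 | E 31-36 | D 36-37 | E 37-45 |
Completion: A=2  B=26  C=13  D=37  E=45
Finish order: A → C → B → D → E

A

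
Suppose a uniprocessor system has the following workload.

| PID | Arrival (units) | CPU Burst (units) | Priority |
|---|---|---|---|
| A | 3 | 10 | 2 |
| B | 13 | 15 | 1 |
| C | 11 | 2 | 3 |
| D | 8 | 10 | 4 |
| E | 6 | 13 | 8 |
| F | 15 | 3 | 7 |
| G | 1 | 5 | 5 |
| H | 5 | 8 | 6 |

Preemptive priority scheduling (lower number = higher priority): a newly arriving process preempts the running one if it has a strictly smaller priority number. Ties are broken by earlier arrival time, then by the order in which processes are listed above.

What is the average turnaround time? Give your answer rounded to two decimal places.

33.00

Schedule: | idle 0-1 | G 1-3 | A 3-13 | B 13-28 | C 28-30 | D 30-40 | G 40-43 | H 43-51 | F 51-54 | E 54-67 |
Completion: A=13  B=28  C=30  D=40  E=67  F=54  G=43  H=51
Turnaround times: A=10, B=15, C=19, D=32, E=61, F=39, G=42, H=46
Average turnaround = (10+15+19+32+61+39+42+46) / 8 = 264/8 = 33.00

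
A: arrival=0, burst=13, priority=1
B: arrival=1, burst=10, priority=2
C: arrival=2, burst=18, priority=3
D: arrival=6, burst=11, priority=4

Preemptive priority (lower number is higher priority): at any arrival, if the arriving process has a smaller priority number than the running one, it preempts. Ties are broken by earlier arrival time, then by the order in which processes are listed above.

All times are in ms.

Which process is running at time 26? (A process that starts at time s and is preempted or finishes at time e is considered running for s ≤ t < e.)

Gantt: | A 0-13 | B 13-23 | C 23-41 | D 41-52 |
Completion: A=13  B=23  C=41  D=52
Turnaround (C−A): A=13  B=22  C=39  D=46

C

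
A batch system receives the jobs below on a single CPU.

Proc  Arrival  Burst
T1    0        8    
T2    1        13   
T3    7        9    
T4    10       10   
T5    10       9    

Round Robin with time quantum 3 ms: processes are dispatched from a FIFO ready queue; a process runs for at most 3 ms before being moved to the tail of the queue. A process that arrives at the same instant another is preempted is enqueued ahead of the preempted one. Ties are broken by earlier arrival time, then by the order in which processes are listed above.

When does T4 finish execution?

49

Timeline: | T1 0-3 | T2 3-6 | T1 6-9 | T2 9-12 | T3 12-15 | T1 15-17 | T4 17-20 | T5 20-23 | T2 23-26 | T3 26-29 | T4 29-32 | T5 32-35 | T2 35-38 | T3 38-41 | T4 41-44 | T5 44-47 | T2 47-48 | T4 48-49 |
Completion: T1=17  T2=48  T3=41  T4=49  T5=47
Turnaround (C−A): T1=17  T2=47  T3=34  T4=39  T5=37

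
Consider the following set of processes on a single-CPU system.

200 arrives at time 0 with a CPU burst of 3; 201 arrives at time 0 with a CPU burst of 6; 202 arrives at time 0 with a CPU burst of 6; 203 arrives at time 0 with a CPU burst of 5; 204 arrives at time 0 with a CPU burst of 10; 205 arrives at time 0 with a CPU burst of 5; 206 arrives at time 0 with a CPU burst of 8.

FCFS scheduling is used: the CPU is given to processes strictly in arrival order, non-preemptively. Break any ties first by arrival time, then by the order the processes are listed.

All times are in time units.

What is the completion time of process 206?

Timeline: | 200 0-3 | 201 3-9 | 202 9-15 | 203 15-20 | 204 20-30 | 205 30-35 | 206 35-43 |
Completion: 200=3  201=9  202=15  203=20  204=30  205=35  206=43

43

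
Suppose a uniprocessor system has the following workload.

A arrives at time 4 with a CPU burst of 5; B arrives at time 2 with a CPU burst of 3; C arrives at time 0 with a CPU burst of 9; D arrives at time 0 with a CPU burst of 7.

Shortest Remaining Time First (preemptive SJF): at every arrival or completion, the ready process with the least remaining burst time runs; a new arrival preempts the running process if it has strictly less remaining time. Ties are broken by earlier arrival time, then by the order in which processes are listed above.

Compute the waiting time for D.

3

Schedule: | D 0-2 | B 2-5 | D 5-10 | A 10-15 | C 15-24 |
Completion: A=15  B=5  C=24  D=10
Turnaround (C−A): A=11  B=3  C=24  D=10
Waiting(D) = turnaround − burst = 10 − 7 = 3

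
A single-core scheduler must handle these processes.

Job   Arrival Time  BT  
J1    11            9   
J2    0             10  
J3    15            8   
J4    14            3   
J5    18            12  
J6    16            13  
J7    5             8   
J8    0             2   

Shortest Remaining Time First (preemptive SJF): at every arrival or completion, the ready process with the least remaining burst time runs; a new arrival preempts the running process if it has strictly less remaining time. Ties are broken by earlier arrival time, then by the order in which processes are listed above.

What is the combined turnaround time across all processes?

Gantt: | J8 0-2 | J2 2-12 | J7 12-14 | J4 14-17 | J7 17-23 | J3 23-31 | J1 31-40 | J5 40-52 | J6 52-65 |
Completion: J1=40  J2=12  J3=31  J4=17  J5=52  J6=65  J7=23  J8=2
Turnaround = completion − arrival: J1=29, J2=12, J3=16, J4=3, J5=34, J6=49, J7=18, J8=2
Total turnaround = 29 + 12 + 16 + 3 + 34 + 49 + 18 + 2 = 163

163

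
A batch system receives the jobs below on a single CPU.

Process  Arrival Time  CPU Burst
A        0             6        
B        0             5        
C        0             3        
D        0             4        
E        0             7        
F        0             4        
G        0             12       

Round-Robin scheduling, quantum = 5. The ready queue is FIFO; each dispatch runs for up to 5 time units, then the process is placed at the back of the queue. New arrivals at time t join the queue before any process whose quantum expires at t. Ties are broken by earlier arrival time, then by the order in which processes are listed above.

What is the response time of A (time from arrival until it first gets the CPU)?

Gantt: | A 0-5 | B 5-10 | C 10-13 | D 13-17 | E 17-22 | F 22-26 | G 26-31 | A 31-32 | E 32-34 | G 34-41 |
Completion: A=32  B=10  C=13  D=17  E=34  F=26  G=41
Response(A) = first start − arrival = 0 − 0 = 0

0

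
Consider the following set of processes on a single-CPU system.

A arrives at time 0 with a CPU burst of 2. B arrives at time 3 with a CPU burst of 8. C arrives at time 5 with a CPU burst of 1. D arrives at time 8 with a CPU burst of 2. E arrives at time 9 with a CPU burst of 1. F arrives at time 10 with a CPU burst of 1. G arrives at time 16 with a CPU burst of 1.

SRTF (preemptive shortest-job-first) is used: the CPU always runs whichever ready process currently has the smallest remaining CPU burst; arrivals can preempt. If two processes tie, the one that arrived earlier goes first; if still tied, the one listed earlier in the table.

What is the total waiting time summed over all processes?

Schedule: | A 0-2 | idle 2-3 | B 3-5 | C 5-6 | B 6-8 | D 8-10 | E 10-11 | F 11-12 | B 12-16 | G 16-17 |
Completion: A=2  B=16  C=6  D=10  E=11  F=12  G=17
Waiting = turnaround − burst: A=0, B=5, C=0, D=0, E=1, F=1, G=0
Total waiting = 0 + 5 + 0 + 0 + 1 + 1 + 0 = 7

7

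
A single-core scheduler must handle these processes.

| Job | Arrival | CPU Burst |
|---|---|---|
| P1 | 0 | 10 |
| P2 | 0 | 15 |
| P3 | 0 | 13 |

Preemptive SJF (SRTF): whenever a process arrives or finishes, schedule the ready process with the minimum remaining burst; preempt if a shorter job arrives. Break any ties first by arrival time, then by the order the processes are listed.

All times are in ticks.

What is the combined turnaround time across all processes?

71

Schedule: | P1 0-10 | P3 10-23 | P2 23-38 |
Completion: P1=10  P2=38  P3=23
Turnaround = completion − arrival: P1=10, P2=38, P3=23
Total turnaround = 10 + 38 + 23 = 71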